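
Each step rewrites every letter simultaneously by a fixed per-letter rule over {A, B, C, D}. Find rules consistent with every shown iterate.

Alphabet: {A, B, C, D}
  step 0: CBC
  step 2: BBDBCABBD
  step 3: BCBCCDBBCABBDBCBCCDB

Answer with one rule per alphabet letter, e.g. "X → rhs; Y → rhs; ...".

A->BBD, B->BC, C->A, D->CDB

  step 2 ⇒ step 3: BBDBCABBD ⇒ BC·BC·CDB·BC·A·BBD·BC·BC·CDB
    A ↦ BBD
    B ↦ BC
    C ↦ A
    D ↦ CDB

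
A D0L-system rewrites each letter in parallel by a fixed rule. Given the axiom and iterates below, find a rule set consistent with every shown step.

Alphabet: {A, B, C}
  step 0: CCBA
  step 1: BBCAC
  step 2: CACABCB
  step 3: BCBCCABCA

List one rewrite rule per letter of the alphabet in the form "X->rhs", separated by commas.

A->C, B->CA, C->B

  step 2 ⇒ step 3: CACABCB ⇒ B·C·B·C·CA·B·CA
    A ↦ C
    B ↦ CA
    C ↦ B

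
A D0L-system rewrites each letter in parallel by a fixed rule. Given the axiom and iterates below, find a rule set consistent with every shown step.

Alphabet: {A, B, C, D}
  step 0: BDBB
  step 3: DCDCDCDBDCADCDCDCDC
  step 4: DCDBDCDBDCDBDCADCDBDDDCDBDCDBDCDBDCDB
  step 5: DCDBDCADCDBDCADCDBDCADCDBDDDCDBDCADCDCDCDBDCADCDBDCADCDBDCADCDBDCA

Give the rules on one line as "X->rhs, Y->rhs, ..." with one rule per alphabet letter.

A->DD, B->A, C->DB, D->DC

  step 4 ⇒ step 5: DCDBDCDBDCDBDCADCDBDDDCDBDCDBDCDBDCDB ⇒ DC·DB·DC·A·DC·DB·DC·A·DC·DB·DC·A·DC·DB·DD·DC·DB·DC·A·DC·DC·DC·DB·DC·A·DC·DB·DC·A·DC·DB·DC·A·DC·DB·DC·A
    A ↦ DD
    B ↦ A
    C ↦ DB
    D ↦ DC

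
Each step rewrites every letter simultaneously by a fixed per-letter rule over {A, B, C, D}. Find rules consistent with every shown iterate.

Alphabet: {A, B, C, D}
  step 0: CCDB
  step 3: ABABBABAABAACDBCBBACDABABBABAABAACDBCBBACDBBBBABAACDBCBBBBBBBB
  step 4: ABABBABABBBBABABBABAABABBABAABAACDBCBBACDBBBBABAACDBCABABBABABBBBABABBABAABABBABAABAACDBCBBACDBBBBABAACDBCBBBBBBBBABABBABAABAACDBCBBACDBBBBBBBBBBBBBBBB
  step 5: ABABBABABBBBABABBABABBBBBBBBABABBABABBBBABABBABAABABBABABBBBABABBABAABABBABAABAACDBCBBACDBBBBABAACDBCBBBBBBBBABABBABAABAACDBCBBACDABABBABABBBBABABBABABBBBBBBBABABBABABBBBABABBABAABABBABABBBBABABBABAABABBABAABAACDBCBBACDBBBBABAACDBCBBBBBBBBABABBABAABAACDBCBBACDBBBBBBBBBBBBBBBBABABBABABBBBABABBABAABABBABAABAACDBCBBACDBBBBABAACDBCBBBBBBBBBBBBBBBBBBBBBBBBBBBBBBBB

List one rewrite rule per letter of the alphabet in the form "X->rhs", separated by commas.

A->ABA, B->BB, C->ACD, D->BC

  step 4 ⇒ step 5: ABABBABABBBBABABBABAABABBABAABAACDBCBBACDBBBBABAACDBCABABBABABBBBABABBABAABABBABAABAACDBCBBACDBBBBABAACDBCBBBBBBBBABABBABAABAACDBCBBACDBBBBBBBBBBBBBBBB ⇒ ABA·BB·ABA·BB·BB·ABA·BB·ABA·BB·BB·BB·BB·ABA·BB·ABA·BB·BB·ABA·BB·ABA·ABA·BB·ABA·BB·BB·ABA·BB·ABA·ABA·BB·ABA·ABA·ACD·BC·BB·ACD·BB·BB·ABA·ACD·BC·BB·BB·BB·BB·ABA·BB·ABA·ABA·ACD·BC·BB·ACD·ABA·BB·ABA·BB·BB·ABA·BB·ABA·BB·BB·BB·BB·ABA·BB·ABA·BB·BB·ABA·BB·ABA·ABA·BB·ABA·BB·BB·ABA·BB·ABA·ABA·BB·ABA·ABA·ACD·BC·BB·ACD·BB·BB·ABA·ACD·BC·BB·BB·BB·BB·ABA·BB·ABA·ABA·ACD·BC·BB·ACD·BB·BB·BB·BB·BB·BB·BB·BB·ABA·BB·ABA·BB·BB·ABA·BB·ABA·ABA·BB·ABA·ABA·ACD·BC·BB·ACD·BB·BB·ABA·ACD·BC·BB·BB·BB·BB·BB·BB·BB·BB·BB·BB·BB·BB·BB·BB·BB·BB
    A ↦ ABA
    B ↦ BB
    C ↦ ACD
    D ↦ BC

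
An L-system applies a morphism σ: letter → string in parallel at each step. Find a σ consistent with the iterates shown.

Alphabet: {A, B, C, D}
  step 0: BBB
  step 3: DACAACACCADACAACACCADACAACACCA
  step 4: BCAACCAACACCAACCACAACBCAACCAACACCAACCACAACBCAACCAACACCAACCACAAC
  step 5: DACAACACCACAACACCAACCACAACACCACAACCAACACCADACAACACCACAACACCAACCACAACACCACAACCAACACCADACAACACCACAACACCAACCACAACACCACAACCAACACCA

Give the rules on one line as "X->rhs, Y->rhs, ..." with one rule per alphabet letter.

  step 4 ⇒ step 5: BCAACCAACACCAACCACAACBCAACCAACACCAACCACAACBCAACCAACACCAACCACAAC ⇒ DA·CA·AC·AC·CA·CA·AC·AC·CA·AC·CA·CA·AC·AC·CA·CA·AC·CA·AC·AC·CA·DA·CA·AC·AC·CA·CA·AC·AC·CA·AC·CA·CA·AC·AC·CA·CA·AC·CA·AC·AC·CA·DA·CA·AC·AC·CA·CA·AC·AC·CA·AC·CA·CA·AC·AC·CA·CA·AC·CA·AC·AC·CA
    A ↦ AC
    B ↦ DA
    C ↦ CA
  step 3 ⇒ step 4: DACAACACCADACAACACCADACAACACCA ⇒ BCA·AC·CA·AC·AC·CA·AC·CA·CA·AC·BCA·AC·CA·AC·AC·CA·AC·CA·CA·AC·BCA·AC·CA·AC·AC·CA·AC·CA·CA·AC
    D ↦ BCA

A->AC, B->DA, C->CA, D->BCA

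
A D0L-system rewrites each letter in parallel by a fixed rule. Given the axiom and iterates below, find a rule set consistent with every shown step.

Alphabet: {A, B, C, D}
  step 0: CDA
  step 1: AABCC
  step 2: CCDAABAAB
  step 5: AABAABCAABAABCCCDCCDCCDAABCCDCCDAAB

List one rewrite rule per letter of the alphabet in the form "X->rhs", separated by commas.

A->C, B->D, C->AAB, D->C

  step 1 ⇒ step 2: AABCC ⇒ C·C·D·AAB·AAB
    A ↦ C
    B ↦ D
    C ↦ AAB
  step 0 ⇒ step 1: CDA ⇒ AAB·C·C
    D ↦ C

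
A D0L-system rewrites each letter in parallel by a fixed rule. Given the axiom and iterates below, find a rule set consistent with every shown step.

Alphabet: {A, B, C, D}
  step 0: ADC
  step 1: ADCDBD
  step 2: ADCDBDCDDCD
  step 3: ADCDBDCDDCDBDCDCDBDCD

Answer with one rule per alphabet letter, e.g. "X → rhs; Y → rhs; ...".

A->AD, B->D, C->BD, D->CD

  step 2 ⇒ step 3: ADCDBDCDDCD ⇒ AD·CD·BD·CD·D·CD·BD·CD·CD·BD·CD
    A ↦ AD
    B ↦ D
    C ↦ BD
    D ↦ CD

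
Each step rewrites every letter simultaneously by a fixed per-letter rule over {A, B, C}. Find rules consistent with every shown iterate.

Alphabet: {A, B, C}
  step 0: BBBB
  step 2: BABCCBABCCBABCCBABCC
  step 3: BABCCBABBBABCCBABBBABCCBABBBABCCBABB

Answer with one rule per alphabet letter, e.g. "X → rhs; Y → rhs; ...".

  step 2 ⇒ step 3: BABCCBABCCBABCCBABCC ⇒ BA·BCC·BA·B·B·BA·BCC·BA·B·B·BA·BCC·BA·B·B·BA·BCC·BA·B·B
    A ↦ BCC
    B ↦ BA
    C ↦ B

A->BCC, B->BA, C->B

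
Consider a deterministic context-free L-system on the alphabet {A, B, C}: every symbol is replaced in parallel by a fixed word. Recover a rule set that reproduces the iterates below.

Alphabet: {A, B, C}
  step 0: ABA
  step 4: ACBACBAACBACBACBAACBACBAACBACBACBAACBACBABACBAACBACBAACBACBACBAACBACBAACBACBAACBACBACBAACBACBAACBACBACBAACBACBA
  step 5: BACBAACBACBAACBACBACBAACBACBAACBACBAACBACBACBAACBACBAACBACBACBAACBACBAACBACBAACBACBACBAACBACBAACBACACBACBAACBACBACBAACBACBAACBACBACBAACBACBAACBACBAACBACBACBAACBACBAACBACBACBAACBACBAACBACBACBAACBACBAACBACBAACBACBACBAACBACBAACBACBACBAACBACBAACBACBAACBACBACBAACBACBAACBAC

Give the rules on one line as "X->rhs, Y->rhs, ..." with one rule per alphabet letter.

  step 4 ⇒ step 5: ACBACBAACBACBACBAACBACBAACBACBACBAACBACBABACBAACBACBAACBACBACBAACBACBAACBACBAACBACBACBAACBACBAACBACBACBAACBACBA ⇒ BAC·BA·AC·BAC·BA·AC·BAC·BAC·BA·AC·BAC·BA·AC·BAC·BA·AC·BAC·BAC·BA·AC·BAC·BA·AC·BAC·BAC·BA·AC·BAC·BA·AC·BAC·BA·AC·BAC·BAC·BA·AC·BAC·BA·AC·BAC·AC·BAC·BA·AC·BAC·BAC·BA·AC·BAC·BA·AC·BAC·BAC·BA·AC·BAC·BA·AC·BAC·BA·AC·BAC·BAC·BA·AC·BAC·BA·AC·BAC·BAC·BA·AC·BAC·BA·AC·BAC·BAC·BA·AC·BAC·BA·AC·BAC·BA·AC·BAC·BAC·BA·AC·BAC·BA·AC·BAC·BAC·BA·AC·BAC·BA·AC·BAC·BA·AC·BAC·BAC·BA·AC·BAC·BA·AC·BAC
    A ↦ BAC
    B ↦ AC
    C ↦ BA

A->BAC, B->AC, C->BA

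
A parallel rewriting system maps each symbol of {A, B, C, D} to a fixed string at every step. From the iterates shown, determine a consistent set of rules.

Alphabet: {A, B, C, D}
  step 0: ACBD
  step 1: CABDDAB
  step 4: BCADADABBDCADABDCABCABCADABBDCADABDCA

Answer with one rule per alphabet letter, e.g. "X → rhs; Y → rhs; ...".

  step 0 ⇒ step 1: ACBD ⇒ CA·BD·DA·B
    A ↦ CA
    B ↦ DA
    C ↦ BD
    D ↦ B

A->CA, B->DA, C->BD, D->B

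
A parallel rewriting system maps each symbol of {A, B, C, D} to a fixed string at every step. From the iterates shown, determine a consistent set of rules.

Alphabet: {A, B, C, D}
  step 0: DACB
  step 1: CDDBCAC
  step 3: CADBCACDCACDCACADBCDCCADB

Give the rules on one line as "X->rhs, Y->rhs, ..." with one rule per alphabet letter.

A->DB, B->C, C->CA, D->CD

  step 0 ⇒ step 1: DACB ⇒ CD·DB·CA·C
    A ↦ DB
    B ↦ C
    C ↦ CA
    D ↦ CD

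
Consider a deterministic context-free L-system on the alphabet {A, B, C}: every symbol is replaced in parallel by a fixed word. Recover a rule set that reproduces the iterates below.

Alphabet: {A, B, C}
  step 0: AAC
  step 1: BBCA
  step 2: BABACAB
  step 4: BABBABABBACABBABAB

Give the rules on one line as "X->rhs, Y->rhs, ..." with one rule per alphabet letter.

A->B, B->BA, C->CA

  step 1 ⇒ step 2: BBCA ⇒ BA·BA·CA·B
    A ↦ B
    B ↦ BA
    C ↦ CA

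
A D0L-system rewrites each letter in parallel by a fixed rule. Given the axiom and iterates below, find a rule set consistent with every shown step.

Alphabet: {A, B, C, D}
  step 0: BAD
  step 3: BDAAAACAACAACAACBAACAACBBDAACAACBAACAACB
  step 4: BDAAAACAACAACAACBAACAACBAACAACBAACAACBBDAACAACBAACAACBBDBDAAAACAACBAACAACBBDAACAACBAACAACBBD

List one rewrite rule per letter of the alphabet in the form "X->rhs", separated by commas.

A->AAC, B->BD, C->B, D->AA

  step 3 ⇒ step 4: BDAAAACAACAACAACBAACAACBBDAACAACBAACAACB ⇒ BD·AA·AAC·AAC·AAC·AAC·B·AAC·AAC·B·AAC·AAC·B·AAC·AAC·B·BD·AAC·AAC·B·AAC·AAC·B·BD·BD·AA·AAC·AAC·B·AAC·AAC·B·BD·AAC·AAC·B·AAC·AAC·B·BD
    A ↦ AAC
    B ↦ BD
    C ↦ B
    D ↦ AA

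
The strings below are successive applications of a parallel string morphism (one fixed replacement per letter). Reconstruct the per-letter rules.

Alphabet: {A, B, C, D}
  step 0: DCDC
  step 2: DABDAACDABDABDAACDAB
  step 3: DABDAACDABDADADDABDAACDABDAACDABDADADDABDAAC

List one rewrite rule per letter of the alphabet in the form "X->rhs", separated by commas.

  step 2 ⇒ step 3: DABDAACDABDABDAACDAB ⇒ DAB·DA·AC·DAB·DA·DA·D·DAB·DA·AC·DAB·DA·AC·DAB·DA·DA·D·DAB·DA·AC
    A ↦ DA
    B ↦ AC
    C ↦ D
    D ↦ DAB

A->DA, B->AC, C->D, D->DAB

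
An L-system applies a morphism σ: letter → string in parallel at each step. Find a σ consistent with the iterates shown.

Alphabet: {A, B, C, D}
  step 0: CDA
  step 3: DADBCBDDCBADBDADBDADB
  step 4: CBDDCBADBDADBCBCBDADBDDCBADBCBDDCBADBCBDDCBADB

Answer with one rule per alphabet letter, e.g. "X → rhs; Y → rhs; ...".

  step 3 ⇒ step 4: DADBCBDDCBADBDADBDADB ⇒ CB·DD·CB·ADB·D·ADB·CB·CB·D·ADB·DD·CB·ADB·CB·DD·CB·ADB·CB·DD·CB·ADB
    A ↦ DD
    B ↦ ADB
    C ↦ D
    D ↦ CB

A->DD, B->ADB, C->D, D->CB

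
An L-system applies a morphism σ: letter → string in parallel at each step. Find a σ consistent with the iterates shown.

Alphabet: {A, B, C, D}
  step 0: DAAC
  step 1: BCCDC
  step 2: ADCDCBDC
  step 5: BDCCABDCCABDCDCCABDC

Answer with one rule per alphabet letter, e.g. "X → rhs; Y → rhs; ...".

A->C, B->A, C->DC, D->B

  step 1 ⇒ step 2: BCCDC ⇒ A·DC·DC·B·DC
    B ↦ A
    C ↦ DC
    D ↦ B
  step 0 ⇒ step 1: DAAC ⇒ B·C·C·DC
    A ↦ C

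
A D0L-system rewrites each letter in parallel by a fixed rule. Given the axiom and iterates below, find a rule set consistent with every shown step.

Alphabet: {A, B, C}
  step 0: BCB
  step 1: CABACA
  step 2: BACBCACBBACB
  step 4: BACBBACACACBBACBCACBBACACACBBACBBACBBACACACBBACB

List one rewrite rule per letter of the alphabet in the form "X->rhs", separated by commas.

  step 1 ⇒ step 2: CABACA ⇒ BA·CB·CA·CB·BA·CB
    A ↦ CB
    B ↦ CA
    C ↦ BA

A->CB, B->CA, C->BA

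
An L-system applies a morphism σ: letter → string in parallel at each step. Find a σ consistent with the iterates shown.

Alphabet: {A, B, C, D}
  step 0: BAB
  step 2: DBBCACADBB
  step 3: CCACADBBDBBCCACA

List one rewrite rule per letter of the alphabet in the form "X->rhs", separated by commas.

  step 2 ⇒ step 3: DBBCACADBB ⇒ C·CA·CA·D·BB·D·BB·C·CA·CA
    A ↦ BB
    B ↦ CA
    C ↦ D
    D ↦ C

A->BB, B->CA, C->D, D->C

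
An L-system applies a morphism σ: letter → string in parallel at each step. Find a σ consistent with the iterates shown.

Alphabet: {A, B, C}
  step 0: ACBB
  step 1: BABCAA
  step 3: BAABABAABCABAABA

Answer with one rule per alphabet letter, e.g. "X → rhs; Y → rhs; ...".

  step 0 ⇒ step 1: ACBB ⇒ BA·BC·A·A
    A ↦ BA
    B ↦ A
    C ↦ BC

A->BA, B->A, C->BC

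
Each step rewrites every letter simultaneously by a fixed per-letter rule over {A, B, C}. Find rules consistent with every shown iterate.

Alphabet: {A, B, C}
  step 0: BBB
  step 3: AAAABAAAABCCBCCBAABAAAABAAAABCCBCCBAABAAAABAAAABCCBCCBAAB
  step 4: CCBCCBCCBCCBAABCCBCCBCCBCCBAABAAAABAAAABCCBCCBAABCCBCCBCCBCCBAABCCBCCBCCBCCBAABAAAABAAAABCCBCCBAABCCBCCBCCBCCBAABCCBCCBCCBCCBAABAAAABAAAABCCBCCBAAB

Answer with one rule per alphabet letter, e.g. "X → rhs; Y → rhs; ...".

A->CCB, B->AAB, C->A

  step 3 ⇒ step 4: AAAABAAAABCCBCCBAABAAAABAAAABCCBCCBAABAAAABAAAABCCBCCBAAB ⇒ CCB·CCB·CCB·CCB·AAB·CCB·CCB·CCB·CCB·AAB·A·A·AAB·A·A·AAB·CCB·CCB·AAB·CCB·CCB·CCB·CCB·AAB·CCB·CCB·CCB·CCB·AAB·A·A·AAB·A·A·AAB·CCB·CCB·AAB·CCB·CCB·CCB·CCB·AAB·CCB·CCB·CCB·CCB·AAB·A·A·AAB·A·A·AAB·CCB·CCB·AAB
    A ↦ CCB
    B ↦ AAB
    C ↦ A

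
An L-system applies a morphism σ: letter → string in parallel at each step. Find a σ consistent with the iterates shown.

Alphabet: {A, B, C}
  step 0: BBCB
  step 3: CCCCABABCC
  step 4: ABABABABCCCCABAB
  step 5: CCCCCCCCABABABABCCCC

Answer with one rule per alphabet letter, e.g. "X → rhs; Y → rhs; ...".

A->C, B->C, C->AB

  step 4 ⇒ step 5: ABABABABCCCCABAB ⇒ C·C·C·C·C·C·C·C·AB·AB·AB·AB·C·C·C·C
    A ↦ C
    B ↦ C
    C ↦ AB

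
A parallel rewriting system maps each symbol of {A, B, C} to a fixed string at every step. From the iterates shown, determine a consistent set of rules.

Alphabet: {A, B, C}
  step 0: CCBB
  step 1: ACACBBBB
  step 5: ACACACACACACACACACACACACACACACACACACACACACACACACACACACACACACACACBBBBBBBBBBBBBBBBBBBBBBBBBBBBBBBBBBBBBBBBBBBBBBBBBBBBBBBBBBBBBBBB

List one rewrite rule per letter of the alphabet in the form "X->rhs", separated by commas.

A->AC, B->BB, C->AC

  step 0 ⇒ step 1: CCBB ⇒ AC·AC·BB·BB
    B ↦ BB
    C ↦ AC
    A ↦ AC  (constrained at step 1)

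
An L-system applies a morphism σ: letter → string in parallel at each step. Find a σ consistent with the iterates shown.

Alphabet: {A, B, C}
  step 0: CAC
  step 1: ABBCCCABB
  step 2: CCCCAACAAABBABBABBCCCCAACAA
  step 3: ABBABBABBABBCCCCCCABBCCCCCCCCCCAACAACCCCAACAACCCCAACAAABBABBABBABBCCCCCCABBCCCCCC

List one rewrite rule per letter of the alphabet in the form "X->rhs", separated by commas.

A->CCC, B->CAA, C->ABB

  step 2 ⇒ step 3: CCCCAACAAABBABBABBCCCCAACAA ⇒ ABB·ABB·ABB·ABB·CCC·CCC·ABB·CCC·CCC·CCC·CAA·CAA·CCC·CAA·CAA·CCC·CAA·CAA·ABB·ABB·ABB·ABB·CCC·CCC·ABB·CCC·CCC
    A ↦ CCC
    B ↦ CAA
    C ↦ ABB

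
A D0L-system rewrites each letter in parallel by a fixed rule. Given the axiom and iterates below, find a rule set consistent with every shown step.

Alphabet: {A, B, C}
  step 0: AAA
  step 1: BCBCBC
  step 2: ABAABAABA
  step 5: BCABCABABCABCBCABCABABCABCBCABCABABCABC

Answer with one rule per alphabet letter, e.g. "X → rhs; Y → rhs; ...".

A->BC, B->A, C->BA

  step 1 ⇒ step 2: BCBCBC ⇒ A·BA·A·BA·A·BA
    B ↦ A
    C ↦ BA
  step 0 ⇒ step 1: AAA ⇒ BC·BC·BC
    A ↦ BC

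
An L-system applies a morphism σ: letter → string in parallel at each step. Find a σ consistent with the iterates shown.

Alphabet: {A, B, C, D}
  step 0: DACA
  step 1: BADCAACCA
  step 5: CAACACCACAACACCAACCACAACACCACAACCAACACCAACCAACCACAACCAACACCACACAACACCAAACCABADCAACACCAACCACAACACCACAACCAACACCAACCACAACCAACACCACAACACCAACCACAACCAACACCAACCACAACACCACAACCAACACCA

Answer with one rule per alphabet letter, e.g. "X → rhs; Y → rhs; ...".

A->CA, B->AAC, C->AC, D->BAD

  step 0 ⇒ step 1: DACA ⇒ BAD·CA·AC·CA
    A ↦ CA
    C ↦ AC
    D ↦ BAD
    B ↦ AAC  (constrained at step 1)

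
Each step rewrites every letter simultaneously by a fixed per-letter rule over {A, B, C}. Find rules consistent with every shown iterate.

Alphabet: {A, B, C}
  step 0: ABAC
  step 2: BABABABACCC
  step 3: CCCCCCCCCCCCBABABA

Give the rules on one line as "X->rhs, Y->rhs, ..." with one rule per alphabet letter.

A->C, B->CC, C->BA

  step 2 ⇒ step 3: BABABABACCC ⇒ CC·C·CC·C·CC·C·CC·C·BA·BA·BA
    A ↦ C
    B ↦ CC
    C ↦ BA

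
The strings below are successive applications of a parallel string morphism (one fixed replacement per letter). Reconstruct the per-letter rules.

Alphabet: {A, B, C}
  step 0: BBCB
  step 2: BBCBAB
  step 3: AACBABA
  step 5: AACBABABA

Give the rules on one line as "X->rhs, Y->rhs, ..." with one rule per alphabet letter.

  step 2 ⇒ step 3: BBCBAB ⇒ A·A·CB·A·B·A
    A ↦ B
    B ↦ A
    C ↦ CB

A->B, B->A, C->CB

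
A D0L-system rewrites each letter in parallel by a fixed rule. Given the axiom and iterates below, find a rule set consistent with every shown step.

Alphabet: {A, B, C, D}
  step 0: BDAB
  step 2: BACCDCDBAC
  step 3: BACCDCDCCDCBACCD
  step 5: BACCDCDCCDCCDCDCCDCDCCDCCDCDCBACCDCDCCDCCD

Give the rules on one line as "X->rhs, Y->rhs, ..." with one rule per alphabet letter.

  step 2 ⇒ step 3: BACCDCDBAC ⇒ BA·C·CD·CD·C·CD·C·BA·C·CD
    A ↦ C
    B ↦ BA
    C ↦ CD
    D ↦ C

A->C, B->BA, C->CD, D->C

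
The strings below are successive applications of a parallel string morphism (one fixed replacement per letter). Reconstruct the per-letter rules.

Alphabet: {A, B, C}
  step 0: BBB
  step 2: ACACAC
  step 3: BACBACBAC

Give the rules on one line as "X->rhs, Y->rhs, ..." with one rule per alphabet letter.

A->B, B->C, C->AC

  step 2 ⇒ step 3: ACACAC ⇒ B·AC·B·AC·B·AC
    A ↦ B
    C ↦ AC
    B ↦ C  (constrained at step 0)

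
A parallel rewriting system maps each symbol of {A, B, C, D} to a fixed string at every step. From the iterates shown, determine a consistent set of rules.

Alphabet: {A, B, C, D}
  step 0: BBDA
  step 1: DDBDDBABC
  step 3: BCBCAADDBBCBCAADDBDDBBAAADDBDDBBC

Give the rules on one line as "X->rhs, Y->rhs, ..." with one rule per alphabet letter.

A->BC, B->DDB, C->BA, D->A

  step 0 ⇒ step 1: BBDA ⇒ DDB·DDB·A·BC
    A ↦ BC
    B ↦ DDB
    D ↦ A
    C ↦ BA  (constrained at step 1)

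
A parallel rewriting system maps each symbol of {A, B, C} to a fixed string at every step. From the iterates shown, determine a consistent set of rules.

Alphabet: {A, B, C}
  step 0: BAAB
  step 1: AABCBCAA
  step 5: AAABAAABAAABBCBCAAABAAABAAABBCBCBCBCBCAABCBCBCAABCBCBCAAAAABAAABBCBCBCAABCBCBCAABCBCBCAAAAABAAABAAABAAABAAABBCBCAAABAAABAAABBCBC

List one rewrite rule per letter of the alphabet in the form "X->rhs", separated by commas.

  step 0 ⇒ step 1: BAAB ⇒ AA·BC·BC·AA
    A ↦ BC
    B ↦ AA
    C ↦ AB  (constrained at step 1)

A->BC, B->AA, C->AB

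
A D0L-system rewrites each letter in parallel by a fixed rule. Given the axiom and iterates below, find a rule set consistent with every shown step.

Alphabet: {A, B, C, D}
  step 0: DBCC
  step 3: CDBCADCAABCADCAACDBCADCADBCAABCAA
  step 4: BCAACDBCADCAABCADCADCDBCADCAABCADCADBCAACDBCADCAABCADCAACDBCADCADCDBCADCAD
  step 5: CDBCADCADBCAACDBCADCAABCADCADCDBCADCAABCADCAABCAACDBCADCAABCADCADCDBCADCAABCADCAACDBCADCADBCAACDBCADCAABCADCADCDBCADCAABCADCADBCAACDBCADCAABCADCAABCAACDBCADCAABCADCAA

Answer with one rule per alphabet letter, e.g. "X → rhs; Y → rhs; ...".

A->CAD, B->CD, C->B, D->CAA

  step 4 ⇒ step 5: BCAACDBCADCAABCADCADCDBCADCAABCADCADBCAACDBCADCAABCADCAACDBCADCADCDBCADCAD ⇒ CD·B·CAD·CAD·B·CAA·CD·B·CAD·CAA·B·CAD·CAD·CD·B·CAD·CAA·B·CAD·CAA·B·CAA·CD·B·CAD·CAA·B·CAD·CAD·CD·B·CAD·CAA·B·CAD·CAA·CD·B·CAD·CAD·B·CAA·CD·B·CAD·CAA·B·CAD·CAD·CD·B·CAD·CAA·B·CAD·CAD·B·CAA·CD·B·CAD·CAA·B·CAD·CAA·B·CAA·CD·B·CAD·CAA·B·CAD·CAA
    A ↦ CAD
    B ↦ CD
    C ↦ B
    D ↦ CAA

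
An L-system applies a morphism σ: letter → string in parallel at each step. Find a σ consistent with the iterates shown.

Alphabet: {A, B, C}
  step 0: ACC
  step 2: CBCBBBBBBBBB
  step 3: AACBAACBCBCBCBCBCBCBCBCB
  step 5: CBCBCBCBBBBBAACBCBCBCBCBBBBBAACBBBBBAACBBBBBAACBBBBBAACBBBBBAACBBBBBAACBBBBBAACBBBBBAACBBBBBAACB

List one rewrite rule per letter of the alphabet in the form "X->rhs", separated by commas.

A->BB, B->CB, C->AA

  step 2 ⇒ step 3: CBCBBBBBBBBB ⇒ AA·CB·AA·CB·CB·CB·CB·CB·CB·CB·CB·CB
    B ↦ CB
    C ↦ AA
    A ↦ BB  (constrained at step 0)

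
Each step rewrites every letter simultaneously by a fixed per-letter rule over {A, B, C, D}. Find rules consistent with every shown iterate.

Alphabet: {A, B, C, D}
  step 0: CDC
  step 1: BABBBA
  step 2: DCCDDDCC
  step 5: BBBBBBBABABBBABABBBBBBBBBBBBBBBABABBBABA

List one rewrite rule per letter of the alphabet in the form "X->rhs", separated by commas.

A->CC, B->D, C->BA, D->BB

  step 1 ⇒ step 2: BABBBA ⇒ D·CC·D·D·D·CC
    A ↦ CC
    B ↦ D
  step 0 ⇒ step 1: CDC ⇒ BA·BB·BA
    C ↦ BA
  step 0 ⇒ step 1: CDC ⇒ BA·BB·BA
    D ↦ BB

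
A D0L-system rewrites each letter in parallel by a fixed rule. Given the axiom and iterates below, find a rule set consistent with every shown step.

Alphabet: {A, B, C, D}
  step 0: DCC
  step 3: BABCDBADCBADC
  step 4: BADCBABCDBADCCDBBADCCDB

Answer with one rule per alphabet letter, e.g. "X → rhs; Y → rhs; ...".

A->DC, B->BA, C->B, D->CD

  step 3 ⇒ step 4: BABCDBADCBADC ⇒ BA·DC·BA·B·CD·BA·DC·CD·B·BA·DC·CD·B
    A ↦ DC
    B ↦ BA
    C ↦ B
    D ↦ CD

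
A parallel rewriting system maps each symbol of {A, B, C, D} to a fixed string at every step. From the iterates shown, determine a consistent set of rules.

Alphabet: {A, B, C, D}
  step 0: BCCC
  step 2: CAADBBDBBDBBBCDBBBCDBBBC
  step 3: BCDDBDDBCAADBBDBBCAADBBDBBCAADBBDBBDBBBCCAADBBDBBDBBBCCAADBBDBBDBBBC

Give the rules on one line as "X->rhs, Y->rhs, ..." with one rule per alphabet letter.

A->DDB, B->DBB, C->BC, D->CAA

  step 2 ⇒ step 3: CAADBBDBBDBBBCDBBBCDBBBC ⇒ BC·DDB·DDB·CAA·DBB·DBB·CAA·DBB·DBB·CAA·DBB·DBB·DBB·BC·CAA·DBB·DBB·DBB·BC·CAA·DBB·DBB·DBB·BC
    A ↦ DDB
    B ↦ DBB
    C ↦ BC
    D ↦ CAA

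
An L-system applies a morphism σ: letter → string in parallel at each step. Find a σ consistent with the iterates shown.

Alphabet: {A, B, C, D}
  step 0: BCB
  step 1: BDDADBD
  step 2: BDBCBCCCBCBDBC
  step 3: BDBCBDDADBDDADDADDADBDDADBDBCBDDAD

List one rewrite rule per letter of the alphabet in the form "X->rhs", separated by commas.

  step 2 ⇒ step 3: BDBCBCCCBCBDBC ⇒ BD·BC·BD·DAD·BD·DAD·DAD·DAD·BD·DAD·BD·BC·BD·DAD
    B ↦ BD
    C ↦ DAD
    D ↦ BC
  step 1 ⇒ step 2: BDDADBD ⇒ BD·BC·BC·CC·BC·BD·BC
    A ↦ CC

A->CC, B->BD, C->DAD, D->BC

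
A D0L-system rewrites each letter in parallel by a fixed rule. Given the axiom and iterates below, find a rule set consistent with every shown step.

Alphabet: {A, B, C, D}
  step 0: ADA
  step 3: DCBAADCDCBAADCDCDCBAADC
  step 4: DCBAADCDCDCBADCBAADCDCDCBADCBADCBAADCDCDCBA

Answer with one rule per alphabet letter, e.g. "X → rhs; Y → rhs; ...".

  step 3 ⇒ step 4: DCBAADCDCBAADCDCDCBAADC ⇒ DCB·A·A·DC·DC·DCB·A·DCB·A·A·DC·DC·DCB·A·DCB·A·DCB·A·A·DC·DC·DCB·A
    A ↦ DC
    B ↦ A
    C ↦ A
    D ↦ DCB

A->DC, B->A, C->A, D->DCB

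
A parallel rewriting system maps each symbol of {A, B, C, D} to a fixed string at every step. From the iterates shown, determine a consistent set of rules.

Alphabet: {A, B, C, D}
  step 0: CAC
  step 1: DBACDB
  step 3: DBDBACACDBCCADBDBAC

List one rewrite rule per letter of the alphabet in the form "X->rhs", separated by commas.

A->AC, B->CA, C->DB, D->C

  step 0 ⇒ step 1: CAC ⇒ DB·AC·DB
    A ↦ AC
    C ↦ DB
    B ↦ CA  (constrained at step 1)
    D ↦ C  (constrained at step 1)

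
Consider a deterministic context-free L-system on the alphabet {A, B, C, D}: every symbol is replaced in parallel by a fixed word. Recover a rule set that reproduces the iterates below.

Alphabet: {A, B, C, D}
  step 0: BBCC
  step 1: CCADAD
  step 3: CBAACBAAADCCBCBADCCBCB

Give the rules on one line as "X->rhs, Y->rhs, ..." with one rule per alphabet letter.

  step 0 ⇒ step 1: BBCC ⇒ C·C·AD·AD
    B ↦ C
    C ↦ AD
    A ↦ CB  (constrained at step 1)
    D ↦ AA  (constrained at step 1)

A->CB, B->C, C->AD, D->AA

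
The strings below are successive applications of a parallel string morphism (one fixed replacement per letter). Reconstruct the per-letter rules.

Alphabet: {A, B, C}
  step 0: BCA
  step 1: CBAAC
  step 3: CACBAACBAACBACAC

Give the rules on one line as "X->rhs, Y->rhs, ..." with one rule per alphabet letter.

  step 0 ⇒ step 1: BCA ⇒ C·BA·AC
    A ↦ AC
    B ↦ C
    C ↦ BA

A->AC, B->C, C->BA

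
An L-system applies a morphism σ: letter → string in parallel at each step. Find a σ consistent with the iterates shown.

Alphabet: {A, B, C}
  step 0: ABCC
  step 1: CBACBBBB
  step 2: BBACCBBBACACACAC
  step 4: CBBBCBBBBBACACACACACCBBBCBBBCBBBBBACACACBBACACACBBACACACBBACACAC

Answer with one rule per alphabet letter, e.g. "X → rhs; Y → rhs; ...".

A->CB, B->AC, C->BB

  step 1 ⇒ step 2: CBACBBBB ⇒ BB·AC·CB·BB·AC·AC·AC·AC
    A ↦ CB
    B ↦ AC
    C ↦ BB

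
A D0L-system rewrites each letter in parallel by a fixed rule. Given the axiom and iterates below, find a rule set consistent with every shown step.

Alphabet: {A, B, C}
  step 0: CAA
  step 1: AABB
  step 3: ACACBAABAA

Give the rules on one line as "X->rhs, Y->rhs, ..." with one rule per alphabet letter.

  step 0 ⇒ step 1: CAA ⇒ AA·B·B
    A ↦ B
    C ↦ AA
    B ↦ AC  (constrained at step 1)

A->B, B->AC, C->AA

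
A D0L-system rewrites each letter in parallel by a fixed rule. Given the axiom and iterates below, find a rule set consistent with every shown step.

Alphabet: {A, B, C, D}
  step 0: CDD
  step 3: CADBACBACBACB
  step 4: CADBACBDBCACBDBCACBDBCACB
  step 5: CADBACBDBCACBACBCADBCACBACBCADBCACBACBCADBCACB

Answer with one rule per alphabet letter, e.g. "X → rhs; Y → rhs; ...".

A->DB, B->CB, C->CA, D->A

  step 4 ⇒ step 5: CADBACBDBCACBDBCACBDBCACB ⇒ CA·DB·A·CB·DB·CA·CB·A·CB·CA·DB·CA·CB·A·CB·CA·DB·CA·CB·A·CB·CA·DB·CA·CB
    A ↦ DB
    B ↦ CB
    C ↦ CA
    D ↦ A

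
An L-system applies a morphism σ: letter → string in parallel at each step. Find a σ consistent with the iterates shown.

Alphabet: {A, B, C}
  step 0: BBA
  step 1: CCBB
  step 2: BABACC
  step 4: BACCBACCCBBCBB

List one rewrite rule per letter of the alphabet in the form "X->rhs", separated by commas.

A->BB, B->C, C->BA

  step 1 ⇒ step 2: CCBB ⇒ BA·BA·C·C
    B ↦ C
    C ↦ BA
  step 0 ⇒ step 1: BBA ⇒ C·C·BB
    A ↦ BB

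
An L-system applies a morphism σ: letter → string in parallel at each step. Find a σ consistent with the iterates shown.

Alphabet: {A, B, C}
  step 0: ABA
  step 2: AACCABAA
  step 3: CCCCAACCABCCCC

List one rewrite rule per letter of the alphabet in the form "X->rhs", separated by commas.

A->CC, B->AB, C->A

  step 2 ⇒ step 3: AACCABAA ⇒ CC·CC·A·A·CC·AB·CC·CC
    A ↦ CC
    B ↦ AB
    C ↦ A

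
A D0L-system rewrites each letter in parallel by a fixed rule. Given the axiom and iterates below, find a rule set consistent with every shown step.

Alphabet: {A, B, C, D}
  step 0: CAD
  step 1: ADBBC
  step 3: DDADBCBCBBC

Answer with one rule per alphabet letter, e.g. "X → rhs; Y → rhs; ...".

A->B, B->D, C->AD, D->BC

  step 0 ⇒ step 1: CAD ⇒ AD·B·BC
    A ↦ B
    C ↦ AD
    D ↦ BC
    B ↦ D  (constrained at step 1)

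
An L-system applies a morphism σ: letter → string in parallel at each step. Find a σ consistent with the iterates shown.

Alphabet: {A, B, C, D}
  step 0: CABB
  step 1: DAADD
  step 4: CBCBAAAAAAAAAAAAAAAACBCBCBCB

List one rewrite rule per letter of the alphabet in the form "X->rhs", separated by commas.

  step 0 ⇒ step 1: CABB ⇒ D·AA·D·D
    A ↦ AA
    B ↦ D
    C ↦ D
    D ↦ CB  (constrained at step 1)

A->AA, B->D, C->D, D->CB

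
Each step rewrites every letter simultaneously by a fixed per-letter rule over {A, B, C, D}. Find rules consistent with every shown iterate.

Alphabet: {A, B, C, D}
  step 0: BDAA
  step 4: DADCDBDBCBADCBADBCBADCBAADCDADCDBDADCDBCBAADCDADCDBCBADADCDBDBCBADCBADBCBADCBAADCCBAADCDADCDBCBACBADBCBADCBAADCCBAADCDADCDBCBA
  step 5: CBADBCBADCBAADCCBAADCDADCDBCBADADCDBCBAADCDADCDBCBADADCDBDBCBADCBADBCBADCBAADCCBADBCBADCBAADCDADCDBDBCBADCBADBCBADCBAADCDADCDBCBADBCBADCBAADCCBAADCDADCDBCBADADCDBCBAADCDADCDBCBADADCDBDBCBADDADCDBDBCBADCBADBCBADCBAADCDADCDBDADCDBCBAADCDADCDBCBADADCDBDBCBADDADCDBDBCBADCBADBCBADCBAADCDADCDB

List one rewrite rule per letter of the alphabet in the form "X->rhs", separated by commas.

A->DB, B->ADC, C->D, D->CBA

  step 4 ⇒ step 5: DADCDBDBCBADCBADBCBADCBAADCDADCDBDADCDBCBAADCDADCDBCBADADCDBDBCBADCBADBCBADCBAADCCBAADCDADCDBCBACBADBCBADCBAADCCBAADCDADCDBCBA ⇒ CBA·DB·CBA·D·CBA·ADC·CBA·ADC·D·ADC·DB·CBA·D·ADC·DB·CBA·ADC·D·ADC·DB·CBA·D·ADC·DB·DB·CBA·D·CBA·DB·CBA·D·CBA·ADC·CBA·DB·CBA·D·CBA·ADC·D·ADC·DB·DB·CBA·D·CBA·DB·CBA·D·CBA·ADC·D·ADC·DB·CBA·DB·CBA·D·CBA·ADC·CBA·ADC·D·ADC·DB·CBA·D·ADC·DB·CBA·ADC·D·ADC·DB·CBA·D·ADC·DB·DB·CBA·D·D·ADC·DB·DB·CBA·D·CBA·DB·CBA·D·CBA·ADC·D·ADC·DB·D·ADC·DB·CBA·ADC·D·ADC·DB·CBA·D·ADC·DB·DB·CBA·D·D·ADC·DB·DB·CBA·D·CBA·DB·CBA·D·CBA·ADC·D·ADC·DB
    A ↦ DB
    B ↦ ADC
    C ↦ D
    D ↦ CBA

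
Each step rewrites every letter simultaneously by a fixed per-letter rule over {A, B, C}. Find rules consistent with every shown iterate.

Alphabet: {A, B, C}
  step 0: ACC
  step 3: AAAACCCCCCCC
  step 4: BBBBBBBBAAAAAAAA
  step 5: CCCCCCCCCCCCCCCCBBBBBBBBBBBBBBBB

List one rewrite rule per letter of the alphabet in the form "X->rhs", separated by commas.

A->BB, B->CC, C->A

  step 4 ⇒ step 5: BBBBBBBBAAAAAAAA ⇒ CC·CC·CC·CC·CC·CC·CC·CC·BB·BB·BB·BB·BB·BB·BB·BB
    A ↦ BB
    B ↦ CC
  step 3 ⇒ step 4: AAAACCCCCCCC ⇒ BB·BB·BB·BB·A·A·A·A·A·A·A·A
    C ↦ A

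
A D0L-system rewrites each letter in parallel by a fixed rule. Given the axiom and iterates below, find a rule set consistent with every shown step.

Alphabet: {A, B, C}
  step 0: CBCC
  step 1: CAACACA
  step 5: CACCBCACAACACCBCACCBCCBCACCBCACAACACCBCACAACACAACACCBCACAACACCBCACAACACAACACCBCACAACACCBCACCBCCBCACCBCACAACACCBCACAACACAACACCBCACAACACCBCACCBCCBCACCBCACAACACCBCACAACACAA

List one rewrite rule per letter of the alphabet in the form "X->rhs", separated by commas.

A->CCB, B->A, C->CA

  step 0 ⇒ step 1: CBCC ⇒ CA·A·CA·CA
    B ↦ A
    C ↦ CA
    A ↦ CCB  (constrained at step 1)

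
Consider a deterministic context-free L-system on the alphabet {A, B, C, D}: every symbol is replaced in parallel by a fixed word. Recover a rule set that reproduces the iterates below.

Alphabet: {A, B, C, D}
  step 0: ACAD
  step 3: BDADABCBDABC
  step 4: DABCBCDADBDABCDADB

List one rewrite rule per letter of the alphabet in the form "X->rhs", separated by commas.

A->C, B->DA, C->DB, D->B

  step 3 ⇒ step 4: BDADABCBDABC ⇒ DA·B·C·B·C·DA·DB·DA·B·C·DA·DB
    A ↦ C
    B ↦ DA
    C ↦ DB
    D ↦ B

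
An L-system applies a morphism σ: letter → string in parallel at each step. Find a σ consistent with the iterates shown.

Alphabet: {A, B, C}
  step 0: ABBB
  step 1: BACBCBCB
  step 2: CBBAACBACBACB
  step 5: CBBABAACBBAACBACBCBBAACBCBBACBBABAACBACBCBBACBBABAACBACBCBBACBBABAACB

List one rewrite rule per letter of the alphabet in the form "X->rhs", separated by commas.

A->BA, B->CB, C->A

  step 1 ⇒ step 2: BACBCBCB ⇒ CB·BA·A·CB·A·CB·A·CB
    A ↦ BA
    B ↦ CB
    C ↦ A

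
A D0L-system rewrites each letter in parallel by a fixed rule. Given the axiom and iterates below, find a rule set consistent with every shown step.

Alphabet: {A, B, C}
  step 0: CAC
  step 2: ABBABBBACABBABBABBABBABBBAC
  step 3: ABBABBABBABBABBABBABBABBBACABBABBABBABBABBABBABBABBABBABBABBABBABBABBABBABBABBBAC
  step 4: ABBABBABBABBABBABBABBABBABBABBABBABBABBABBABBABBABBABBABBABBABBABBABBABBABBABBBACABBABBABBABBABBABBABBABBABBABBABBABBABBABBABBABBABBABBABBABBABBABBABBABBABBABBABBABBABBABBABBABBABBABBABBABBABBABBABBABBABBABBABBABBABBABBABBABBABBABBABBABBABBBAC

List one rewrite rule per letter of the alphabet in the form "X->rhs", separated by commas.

  step 3 ⇒ step 4: ABBABBABBABBABBABBABBABBBACABBABBABBABBABBABBABBABBABBABBABBABBABBABBABBABBABBBAC ⇒ ABB·ABB·ABB·ABB·ABB·ABB·ABB·ABB·ABB·ABB·ABB·ABB·ABB·ABB·ABB·ABB·ABB·ABB·ABB·ABB·ABB·ABB·ABB·ABB·ABB·ABB·BAC·ABB·ABB·ABB·ABB·ABB·ABB·ABB·ABB·ABB·ABB·ABB·ABB·ABB·ABB·ABB·ABB·ABB·ABB·ABB·ABB·ABB·ABB·ABB·ABB·ABB·ABB·ABB·ABB·ABB·ABB·ABB·ABB·ABB·ABB·ABB·ABB·ABB·ABB·ABB·ABB·ABB·ABB·ABB·ABB·ABB·ABB·ABB·ABB·ABB·ABB·ABB·ABB·ABB·BAC
    A ↦ ABB
    B ↦ ABB
    C ↦ BAC

A->ABB, B->ABB, C->BAC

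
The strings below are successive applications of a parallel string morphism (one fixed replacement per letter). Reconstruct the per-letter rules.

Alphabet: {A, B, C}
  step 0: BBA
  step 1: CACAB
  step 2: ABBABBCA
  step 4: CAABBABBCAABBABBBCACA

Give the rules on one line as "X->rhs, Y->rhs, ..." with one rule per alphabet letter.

  step 1 ⇒ step 2: CACAB ⇒ AB·B·AB·B·CA
    A ↦ B
    B ↦ CA
    C ↦ AB

A->B, B->CA, C->AB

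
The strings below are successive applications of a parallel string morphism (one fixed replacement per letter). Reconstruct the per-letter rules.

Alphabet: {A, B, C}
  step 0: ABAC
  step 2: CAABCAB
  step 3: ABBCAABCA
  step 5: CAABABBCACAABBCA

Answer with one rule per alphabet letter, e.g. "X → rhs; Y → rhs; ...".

A->B, B->CA, C->A

  step 2 ⇒ step 3: CAABCAB ⇒ A·B·B·CA·A·B·CA
    A ↦ B
    B ↦ CA
    C ↦ A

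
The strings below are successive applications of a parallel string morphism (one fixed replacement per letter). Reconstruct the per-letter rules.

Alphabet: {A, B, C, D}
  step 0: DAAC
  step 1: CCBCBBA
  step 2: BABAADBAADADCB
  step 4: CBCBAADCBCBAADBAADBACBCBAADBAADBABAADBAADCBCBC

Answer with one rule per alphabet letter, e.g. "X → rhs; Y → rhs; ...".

  step 1 ⇒ step 2: CCBCBBA ⇒ BA·BA·AD·BA·AD·AD·CB
    A ↦ CB
    B ↦ AD
    C ↦ BA
  step 0 ⇒ step 1: DAAC ⇒ C·CB·CB·BA
    D ↦ C

A->CB, B->AD, C->BA, D->C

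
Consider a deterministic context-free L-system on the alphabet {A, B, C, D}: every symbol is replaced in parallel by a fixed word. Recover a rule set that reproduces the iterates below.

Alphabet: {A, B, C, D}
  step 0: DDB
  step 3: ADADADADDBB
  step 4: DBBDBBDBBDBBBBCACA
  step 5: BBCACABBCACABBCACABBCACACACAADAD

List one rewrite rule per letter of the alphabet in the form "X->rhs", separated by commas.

  step 4 ⇒ step 5: DBBDBBDBBDBBBBCACA ⇒ BB·CA·CA·BB·CA·CA·BB·CA·CA·BB·CA·CA·CA·CA·A·D·A·D
    A ↦ D
    B ↦ CA
    C ↦ A
    D ↦ BB

A->D, B->CA, C->A, D->BB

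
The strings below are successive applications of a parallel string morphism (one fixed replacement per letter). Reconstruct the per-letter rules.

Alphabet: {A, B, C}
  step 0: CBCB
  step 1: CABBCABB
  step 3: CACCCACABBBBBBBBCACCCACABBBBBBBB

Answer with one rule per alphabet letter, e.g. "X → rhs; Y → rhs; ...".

  step 0 ⇒ step 1: CBCB ⇒ CA·BB·CA·BB
    B ↦ BB
    C ↦ CA
    A ↦ CC  (constrained at step 1)

A->CC, B->BB, C->CA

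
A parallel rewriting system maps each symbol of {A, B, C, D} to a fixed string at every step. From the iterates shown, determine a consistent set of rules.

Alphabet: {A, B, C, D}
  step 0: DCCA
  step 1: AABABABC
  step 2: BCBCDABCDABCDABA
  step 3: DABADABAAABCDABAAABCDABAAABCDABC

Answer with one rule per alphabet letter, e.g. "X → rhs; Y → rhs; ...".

A->BC, B->DA, C->BA, D->AA

  step 2 ⇒ step 3: BCBCDABCDABCDABA ⇒ DA·BA·DA·BA·AA·BC·DA·BA·AA·BC·DA·BA·AA·BC·DA·BC
    A ↦ BC
    B ↦ DA
    C ↦ BA
    D ↦ AA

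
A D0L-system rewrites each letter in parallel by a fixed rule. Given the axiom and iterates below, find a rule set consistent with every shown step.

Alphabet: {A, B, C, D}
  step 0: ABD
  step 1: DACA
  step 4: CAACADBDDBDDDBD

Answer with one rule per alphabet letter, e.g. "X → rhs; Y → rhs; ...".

A->D, B->A, C->DB, D->CA

  step 0 ⇒ step 1: ABD ⇒ D·A·CA
    A ↦ D
    B ↦ A
    D ↦ CA
    C ↦ DB  (constrained at step 1)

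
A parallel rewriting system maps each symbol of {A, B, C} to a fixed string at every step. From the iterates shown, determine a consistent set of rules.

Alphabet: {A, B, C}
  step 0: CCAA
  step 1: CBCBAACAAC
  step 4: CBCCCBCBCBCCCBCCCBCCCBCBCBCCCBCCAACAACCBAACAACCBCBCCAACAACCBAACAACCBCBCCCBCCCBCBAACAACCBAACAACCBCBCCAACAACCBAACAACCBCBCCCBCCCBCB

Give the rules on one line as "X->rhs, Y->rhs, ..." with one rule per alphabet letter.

  step 0 ⇒ step 1: CCAA ⇒ CB·CB·AAC·AAC
    A ↦ AAC
    C ↦ CB
    B ↦ CC  (constrained at step 1)

A->AAC, B->CC, C->CB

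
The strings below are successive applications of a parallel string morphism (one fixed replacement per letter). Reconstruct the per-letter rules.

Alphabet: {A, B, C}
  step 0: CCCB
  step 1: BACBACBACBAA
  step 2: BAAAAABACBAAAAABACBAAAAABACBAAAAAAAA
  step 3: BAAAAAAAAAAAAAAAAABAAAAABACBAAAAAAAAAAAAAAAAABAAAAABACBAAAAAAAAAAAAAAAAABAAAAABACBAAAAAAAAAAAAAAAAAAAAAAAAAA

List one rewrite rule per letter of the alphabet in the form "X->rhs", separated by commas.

  step 2 ⇒ step 3: BAAAAABACBAAAAABACBAAAAABACBAAAAAAAA ⇒ BAA·AAA·AAA·AAA·AAA·AAA·BAA·AAA·BAC·BAA·AAA·AAA·AAA·AAA·AAA·BAA·AAA·BAC·BAA·AAA·AAA·AAA·AAA·AAA·BAA·AAA·BAC·BAA·AAA·AAA·AAA·AAA·AAA·AAA·AAA·AAA
    A ↦ AAA
    B ↦ BAA
    C ↦ BAC

A->AAA, B->BAA, C->BAC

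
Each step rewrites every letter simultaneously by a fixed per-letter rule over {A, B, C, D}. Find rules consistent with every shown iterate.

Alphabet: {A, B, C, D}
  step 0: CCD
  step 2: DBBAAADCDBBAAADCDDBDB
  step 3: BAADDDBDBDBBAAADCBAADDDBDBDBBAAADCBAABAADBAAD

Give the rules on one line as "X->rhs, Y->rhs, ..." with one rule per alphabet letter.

A->DB, B->D, C->ADC, D->BAA

  step 2 ⇒ step 3: DBBAAADCDBBAAADCDDBDB ⇒ BAA·D·D·DB·DB·DB·BAA·ADC·BAA·D·D·DB·DB·DB·BAA·ADC·BAA·BAA·D·BAA·D
    A ↦ DB
    B ↦ D
    C ↦ ADC
    D ↦ BAA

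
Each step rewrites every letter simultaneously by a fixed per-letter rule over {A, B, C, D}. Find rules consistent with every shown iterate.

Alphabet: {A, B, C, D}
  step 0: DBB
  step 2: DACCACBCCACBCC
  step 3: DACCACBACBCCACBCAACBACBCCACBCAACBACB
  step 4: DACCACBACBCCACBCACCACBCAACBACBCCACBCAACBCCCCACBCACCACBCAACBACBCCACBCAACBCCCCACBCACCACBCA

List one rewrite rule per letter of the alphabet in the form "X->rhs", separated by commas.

A->CC, B->CA, C->ACB, D->DA

  step 3 ⇒ step 4: DACCACBACBCCACBCAACBACBCCACBCAACBACB ⇒ DA·CC·ACB·ACB·CC·ACB·CA·CC·ACB·CA·ACB·ACB·CC·ACB·CA·ACB·CC·CC·ACB·CA·CC·ACB·CA·ACB·ACB·CC·ACB·CA·ACB·CC·CC·ACB·CA·CC·ACB·CA
    A ↦ CC
    B ↦ CA
    C ↦ ACB
    D ↦ DA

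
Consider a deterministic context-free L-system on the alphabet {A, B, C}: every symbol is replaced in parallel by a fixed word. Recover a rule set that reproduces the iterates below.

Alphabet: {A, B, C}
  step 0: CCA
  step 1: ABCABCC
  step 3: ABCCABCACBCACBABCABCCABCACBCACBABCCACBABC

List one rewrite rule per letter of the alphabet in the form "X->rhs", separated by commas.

A->C, B->ACB, C->ABC

  step 0 ⇒ step 1: CCA ⇒ ABC·ABC·C
    A ↦ C
    C ↦ ABC
    B ↦ ACB  (constrained at step 1)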